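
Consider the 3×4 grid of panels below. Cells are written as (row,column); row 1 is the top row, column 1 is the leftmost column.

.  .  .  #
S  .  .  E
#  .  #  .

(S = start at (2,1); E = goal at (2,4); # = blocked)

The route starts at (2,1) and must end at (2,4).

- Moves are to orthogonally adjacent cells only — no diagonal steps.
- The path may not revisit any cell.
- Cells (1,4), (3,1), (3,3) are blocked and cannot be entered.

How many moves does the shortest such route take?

The Manhattan distance from (2,1) to (2,4) is |2−2| + |1−4| = 3, so at least 3 moves are needed.
A route of 3 moves achieves this: (2,1) → (2,2) → (2,3) → (2,4).
Since 3 matches the lower bound, it is optimal.

3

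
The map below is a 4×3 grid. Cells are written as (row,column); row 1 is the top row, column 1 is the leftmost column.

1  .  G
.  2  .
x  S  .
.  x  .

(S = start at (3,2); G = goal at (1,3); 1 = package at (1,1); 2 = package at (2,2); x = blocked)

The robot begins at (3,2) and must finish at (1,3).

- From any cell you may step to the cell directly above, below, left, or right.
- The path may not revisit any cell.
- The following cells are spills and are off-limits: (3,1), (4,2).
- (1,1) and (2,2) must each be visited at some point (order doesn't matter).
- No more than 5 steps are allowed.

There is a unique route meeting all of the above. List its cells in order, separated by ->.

(3,2) -> (2,2) -> (2,1) -> (1,1) -> (1,2) -> (1,3)

Any route must reach (1,1) and (2,2) and still end at (1,3) within 5 moves, so the order of the required stops is forced.
Route from (3,2): up 1 to (2,2), left 1 to (2,1), up 1 to (1,1), right 2 to (1,3) — 5 moves in all.
Check: all required cells visited; 5 ≤ 5 moves.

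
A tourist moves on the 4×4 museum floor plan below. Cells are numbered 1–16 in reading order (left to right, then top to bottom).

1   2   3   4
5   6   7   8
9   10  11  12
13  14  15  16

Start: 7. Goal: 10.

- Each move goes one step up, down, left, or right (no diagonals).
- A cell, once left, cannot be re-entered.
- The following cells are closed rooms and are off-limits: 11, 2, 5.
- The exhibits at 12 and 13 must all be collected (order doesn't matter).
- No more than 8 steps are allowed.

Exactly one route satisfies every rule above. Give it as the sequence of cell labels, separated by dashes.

Any route must reach 12 and 13 and still end at 10 within 8 moves, so the order of the required stops is forced.
Route from 7: right to 8, 2× down (reaching 16), 3× left (reaching 13), up to 9, right to 10 — 8 moves in all.
Check: all required cells visited; 8 ≤ 8 moves.

7 - 8 - 12 - 16 - 15 - 14 - 13 - 9 - 10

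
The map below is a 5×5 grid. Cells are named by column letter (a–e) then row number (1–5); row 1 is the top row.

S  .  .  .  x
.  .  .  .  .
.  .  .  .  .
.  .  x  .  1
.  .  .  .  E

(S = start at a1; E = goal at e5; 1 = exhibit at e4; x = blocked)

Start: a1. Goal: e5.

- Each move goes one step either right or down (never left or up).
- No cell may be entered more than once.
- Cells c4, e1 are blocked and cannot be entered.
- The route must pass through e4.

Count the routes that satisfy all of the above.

A right/down-only route from a1 to e5 makes exactly 4 down-moves and 4 right-moves in some order.
With no other constraints that would be C(8,4) = 70 routes.
Split at e4 and multiply the segment counts (each segment already excludes blocked cells): a1→e4: 24; e4→e5: 1; product = 24.
That gives 24 routes.

24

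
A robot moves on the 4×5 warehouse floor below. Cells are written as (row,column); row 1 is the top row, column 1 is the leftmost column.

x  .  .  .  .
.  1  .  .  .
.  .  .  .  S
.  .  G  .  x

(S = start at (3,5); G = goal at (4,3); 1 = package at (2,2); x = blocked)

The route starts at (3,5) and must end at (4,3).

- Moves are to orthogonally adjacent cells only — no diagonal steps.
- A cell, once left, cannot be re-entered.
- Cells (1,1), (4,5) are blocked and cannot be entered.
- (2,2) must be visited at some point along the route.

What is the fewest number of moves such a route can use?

Any route passes through (2,2) somewhere between (3,5) and (4,3). Summing Manhattan distances along the two legs ((3,5) → (2,2) → (4,3)) gives a lower bound of 4 + 3 = 7 moves.
A route of 7 moves achieves this: (3,5) → (2,5) → (2,4) → (2,3) → (2,2) → (3,2) → (4,2) → (4,3).
Since 7 matches the lower bound, it is optimal.

7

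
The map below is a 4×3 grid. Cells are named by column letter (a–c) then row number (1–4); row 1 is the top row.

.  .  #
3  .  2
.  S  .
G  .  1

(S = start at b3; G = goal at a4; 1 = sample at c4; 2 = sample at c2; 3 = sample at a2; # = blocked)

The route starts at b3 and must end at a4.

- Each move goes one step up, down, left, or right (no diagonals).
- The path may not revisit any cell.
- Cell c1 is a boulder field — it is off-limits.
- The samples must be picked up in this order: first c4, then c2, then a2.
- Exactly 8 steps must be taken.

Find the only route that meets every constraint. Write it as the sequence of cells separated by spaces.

The waypoints must appear in the order c4, c2, a2, with no cell reused.
Route from b3: down 1 to b4, right 1 to c4, up 2 to c2, left 2 to a2, down 2 to a4 — 8 moves in all.
Check: order respected (1 at step 2, 2 at step 4, 3 at step 6); 8 moves as required.

b3 b4 c4 c3 c2 b2 a2 a3 a4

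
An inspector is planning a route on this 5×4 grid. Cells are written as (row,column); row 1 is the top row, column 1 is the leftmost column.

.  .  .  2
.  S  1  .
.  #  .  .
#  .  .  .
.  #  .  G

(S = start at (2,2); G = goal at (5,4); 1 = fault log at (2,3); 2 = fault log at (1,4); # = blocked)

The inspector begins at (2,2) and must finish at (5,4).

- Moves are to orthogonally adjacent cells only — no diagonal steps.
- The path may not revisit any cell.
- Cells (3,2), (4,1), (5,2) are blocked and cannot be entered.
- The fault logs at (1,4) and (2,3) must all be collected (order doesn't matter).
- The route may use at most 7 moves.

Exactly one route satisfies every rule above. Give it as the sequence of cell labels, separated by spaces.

(2,2) (2,3) (1,3) (1,4) (2,4) (3,4) (4,4) (5,4)

The budget equals the shortest possible length, so every move has to be on a shortest route through the required cells.
Route from (2,2): right to (2,3), up to (1,3), right to (1,4), 4× down (reaching (5,4)) — 7 moves in all.
Check: all required cells visited; 7 ≤ 7 moves.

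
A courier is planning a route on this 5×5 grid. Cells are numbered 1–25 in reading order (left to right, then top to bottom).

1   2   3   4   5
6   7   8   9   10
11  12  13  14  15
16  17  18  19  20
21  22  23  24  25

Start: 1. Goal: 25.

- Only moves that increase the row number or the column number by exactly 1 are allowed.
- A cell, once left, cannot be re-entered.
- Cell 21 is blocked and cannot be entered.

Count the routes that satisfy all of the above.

A right/down-only route from 1 to 25 makes exactly 4 down-moves and 4 right-moves in some order.
With no other constraints that would be C(8,4) = 70 routes.
Subtract routes through each blocked cell (inclusion–exclusion for overlaps): − through 21: 1 → 69.
That gives 69 routes.

69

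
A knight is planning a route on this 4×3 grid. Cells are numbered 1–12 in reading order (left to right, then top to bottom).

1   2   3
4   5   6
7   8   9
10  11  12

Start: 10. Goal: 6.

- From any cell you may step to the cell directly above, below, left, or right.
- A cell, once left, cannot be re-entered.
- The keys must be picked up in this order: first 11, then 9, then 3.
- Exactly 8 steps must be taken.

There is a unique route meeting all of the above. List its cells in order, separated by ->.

The waypoints must appear in the order 11, 9, 3, with no cell reused.
Route from 10: 2× right (reaching 12), up to 9, left to 8, 2× up (reaching 2), right to 3, down to 6 — 8 moves in all.
Check: order respected (11 at step 1, 9 at step 3, 3 at step 7); 8 moves as required.

10 -> 11 -> 12 -> 9 -> 8 -> 5 -> 2 -> 3 -> 6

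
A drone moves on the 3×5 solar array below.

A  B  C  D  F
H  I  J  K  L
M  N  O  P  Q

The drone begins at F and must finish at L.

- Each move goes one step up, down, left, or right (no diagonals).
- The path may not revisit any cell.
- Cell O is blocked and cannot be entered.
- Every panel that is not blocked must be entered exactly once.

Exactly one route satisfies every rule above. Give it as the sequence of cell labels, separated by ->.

F -> D -> C -> B -> A -> H -> M -> N -> I -> J -> K -> P -> Q -> L

Need to visit all 14 open cells exactly once, starting at F and ending at L.
Cell N has only two open neighbours (I and M), so the path must pass straight through it: one of those is the cell it's entered from and the other is where it exits.
Route from F: 4× left (reaching A), 2× down (reaching M), right to N, up to I, 2× right (reaching K), down to P, right to Q, up to L — 13 moves in all.
Check: all 14 open cells covered.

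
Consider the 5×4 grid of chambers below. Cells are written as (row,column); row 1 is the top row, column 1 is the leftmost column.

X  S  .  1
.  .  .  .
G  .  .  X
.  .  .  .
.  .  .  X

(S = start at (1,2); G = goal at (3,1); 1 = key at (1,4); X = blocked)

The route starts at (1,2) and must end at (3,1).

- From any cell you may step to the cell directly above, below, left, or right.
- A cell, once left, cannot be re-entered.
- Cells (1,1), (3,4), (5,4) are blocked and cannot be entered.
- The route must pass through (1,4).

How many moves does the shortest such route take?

7

Any route passes through (1,4) somewhere between (1,2) and (3,1). Summing Manhattan distances along the two legs ((1,2) → (1,4) → (3,1)) gives a lower bound of 2 + 5 = 7 moves.
A route of 7 moves achieves this: (1,2) → (1,3) → (1,4) → (2,4) → (2,3) → (3,3) → (3,2) → (3,1).
Since 7 matches the lower bound, it is optimal.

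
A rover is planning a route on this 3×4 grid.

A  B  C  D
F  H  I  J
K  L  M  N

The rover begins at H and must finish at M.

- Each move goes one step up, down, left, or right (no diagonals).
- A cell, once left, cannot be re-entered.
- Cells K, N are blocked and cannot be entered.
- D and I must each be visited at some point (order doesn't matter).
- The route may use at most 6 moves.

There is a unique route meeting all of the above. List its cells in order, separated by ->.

H -> B -> C -> D -> J -> I -> M

Any route must reach D and I and still end at M within 6 moves, so the order of the required stops is forced.
Route from H: up to B, 2× right (reaching D), down to J, left to I, down to M — 6 moves in all.
Check: all required cells visited; 6 ≤ 6 moves.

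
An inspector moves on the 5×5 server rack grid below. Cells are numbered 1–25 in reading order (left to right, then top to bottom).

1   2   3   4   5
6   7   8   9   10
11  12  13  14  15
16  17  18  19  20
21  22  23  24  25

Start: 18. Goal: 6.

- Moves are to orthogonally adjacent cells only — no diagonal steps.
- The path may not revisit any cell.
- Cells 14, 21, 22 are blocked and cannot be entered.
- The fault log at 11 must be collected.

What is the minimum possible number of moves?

4

Any route passes through 11 somewhere between 18 and 6. Summing Manhattan distances along the two legs (18 → 11 → 6) gives a lower bound of 3 + 1 = 4 moves.
A route of 4 moves achieves this: 18 → 13 → 12 → 11 → 6.
Since 4 matches the lower bound, it is optimal.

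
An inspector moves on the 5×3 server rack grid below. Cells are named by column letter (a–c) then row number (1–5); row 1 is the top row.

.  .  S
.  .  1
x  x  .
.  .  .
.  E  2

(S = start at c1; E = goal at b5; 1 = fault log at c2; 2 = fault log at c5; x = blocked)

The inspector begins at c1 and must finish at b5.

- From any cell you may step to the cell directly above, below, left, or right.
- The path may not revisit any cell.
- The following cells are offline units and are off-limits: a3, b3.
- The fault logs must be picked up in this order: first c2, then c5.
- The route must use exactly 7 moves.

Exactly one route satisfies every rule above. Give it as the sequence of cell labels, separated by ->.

The waypoints must appear in the order c2, c5, with no cell reused.
Route from c1: left to b1, down to b2, right to c2, 3× down (reaching c5), left to b5 — 7 moves in all.
Check: order respected (1 at step 3, 2 at step 6); 7 moves as required.

c1 -> b1 -> b2 -> c2 -> c3 -> c4 -> c5 -> b5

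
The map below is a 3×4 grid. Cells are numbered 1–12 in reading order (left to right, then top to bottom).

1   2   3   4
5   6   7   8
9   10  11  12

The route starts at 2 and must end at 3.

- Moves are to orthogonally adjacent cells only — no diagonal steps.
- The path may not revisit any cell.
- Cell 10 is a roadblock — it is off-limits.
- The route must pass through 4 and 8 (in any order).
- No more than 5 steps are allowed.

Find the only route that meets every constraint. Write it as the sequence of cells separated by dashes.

2 - 6 - 7 - 8 - 4 - 3

Any route must reach 4 and 8 and still end at 3 within 5 moves, so the order of the required stops is forced.
Route from 2: down to 6, 2× right (reaching 8), up to 4, left to 3 — 5 moves in all.
Check: all required cells visited; 5 ≤ 5 moves.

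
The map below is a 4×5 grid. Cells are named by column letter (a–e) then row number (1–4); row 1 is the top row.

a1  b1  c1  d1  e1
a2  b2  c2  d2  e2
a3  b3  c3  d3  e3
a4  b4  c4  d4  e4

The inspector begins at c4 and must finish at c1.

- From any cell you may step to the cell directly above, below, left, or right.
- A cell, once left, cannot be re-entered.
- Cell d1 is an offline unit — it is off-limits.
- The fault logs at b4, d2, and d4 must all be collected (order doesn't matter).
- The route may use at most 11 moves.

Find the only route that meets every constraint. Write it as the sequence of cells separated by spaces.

c4 b4 b3 c3 d3 d4 e4 e3 e2 d2 c2 c1

Any route must reach b4, d2, and d4 and still end at c1 within 11 moves, so the order of the required stops is forced.
Route from c4: left to b4, up to b3, 2× right (reaching d3), down to d4, right to e4, 2× up (reaching e2), 2× left (reaching c2), up to c1 — 11 moves in all.
Check: all required cells visited; 11 ≤ 11 moves.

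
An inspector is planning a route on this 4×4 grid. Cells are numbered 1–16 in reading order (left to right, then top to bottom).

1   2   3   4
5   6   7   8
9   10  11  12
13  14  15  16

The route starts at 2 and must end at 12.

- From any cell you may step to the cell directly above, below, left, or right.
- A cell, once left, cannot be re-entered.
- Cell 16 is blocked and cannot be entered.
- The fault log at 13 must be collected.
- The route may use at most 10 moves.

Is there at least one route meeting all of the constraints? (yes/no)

yes

One route that works: 2 → 6 → 10 → 9 → 13 → 14 → 15 → 11 → 12.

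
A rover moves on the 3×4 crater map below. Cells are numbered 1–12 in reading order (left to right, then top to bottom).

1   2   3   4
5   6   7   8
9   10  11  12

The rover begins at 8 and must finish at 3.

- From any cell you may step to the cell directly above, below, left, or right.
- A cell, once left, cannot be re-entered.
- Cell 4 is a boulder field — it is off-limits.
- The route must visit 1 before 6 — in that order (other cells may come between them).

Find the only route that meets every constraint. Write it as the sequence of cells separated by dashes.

The waypoints must appear in the order 1, 6, with no cell reused.
Route from 8: down to 12, 3× left (reaching 9), 2× up (reaching 1), right to 2, down to 6, right to 7, up to 3 — 10 moves in all.
Check: order respected (1 at step 6, 6 at step 8).

8 - 12 - 11 - 10 - 9 - 5 - 1 - 2 - 6 - 7 - 3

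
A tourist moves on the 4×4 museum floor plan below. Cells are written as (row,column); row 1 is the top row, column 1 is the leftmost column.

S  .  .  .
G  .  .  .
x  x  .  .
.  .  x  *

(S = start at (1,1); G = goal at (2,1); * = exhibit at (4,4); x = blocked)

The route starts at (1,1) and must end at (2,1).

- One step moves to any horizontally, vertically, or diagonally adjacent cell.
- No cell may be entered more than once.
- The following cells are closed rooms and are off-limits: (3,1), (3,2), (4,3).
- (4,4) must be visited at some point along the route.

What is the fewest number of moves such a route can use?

7

Any route passes through (4,4) somewhere between (1,1) and (2,1). Summing Chebyshev distances along the two legs ((1,1) → (4,4) → (2,1)) gives a lower bound of 3 + 3 = 6 moves.
The shortest route satisfying every rule uses 7 moves: (1,1) → (1,2) → (2,3) → (3,4) → (4,4) → (3,3) → (2,2) → (2,1).
The bound of 6 isn't tight here; checking systematically, no route of length 6 through 6 satisfies every constraint, so 7 is the minimum.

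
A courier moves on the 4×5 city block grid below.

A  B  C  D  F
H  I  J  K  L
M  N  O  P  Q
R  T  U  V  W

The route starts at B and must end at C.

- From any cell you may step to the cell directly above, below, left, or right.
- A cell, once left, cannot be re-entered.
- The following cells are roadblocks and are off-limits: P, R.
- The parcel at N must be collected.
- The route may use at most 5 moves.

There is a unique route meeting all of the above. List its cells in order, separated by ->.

The budget equals the shortest possible length, so every move has to be on a shortest route through the required cells.
Route from B: down 2 to N, right 1 to O, up 2 to C — 5 moves in all.
Check: all required cells visited; 5 ≤ 5 moves.

B -> I -> N -> O -> J -> C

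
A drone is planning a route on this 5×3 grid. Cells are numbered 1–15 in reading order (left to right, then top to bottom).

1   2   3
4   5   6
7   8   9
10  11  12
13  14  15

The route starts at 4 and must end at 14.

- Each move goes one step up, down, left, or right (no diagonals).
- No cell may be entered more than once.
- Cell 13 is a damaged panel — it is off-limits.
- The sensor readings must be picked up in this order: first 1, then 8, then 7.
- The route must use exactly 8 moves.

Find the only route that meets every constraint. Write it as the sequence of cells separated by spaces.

The waypoints must appear in the order 1, 8, 7, with no cell reused.
Route from 4: up 1 to 1, right 1 to 2, down 2 to 8, left 1 to 7, down 1 to 10, right 1 to 11, down 1 to 14 — 8 moves in all.
Check: order respected (1 at step 1, 8 at step 4, 7 at step 5); 8 moves as required.

4 1 2 5 8 7 10 11 14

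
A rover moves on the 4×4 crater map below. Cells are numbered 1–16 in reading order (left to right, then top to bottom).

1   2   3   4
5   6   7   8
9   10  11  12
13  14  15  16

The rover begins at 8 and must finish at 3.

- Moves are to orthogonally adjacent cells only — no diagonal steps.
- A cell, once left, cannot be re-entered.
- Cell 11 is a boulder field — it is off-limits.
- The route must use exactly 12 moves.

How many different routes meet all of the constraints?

3

Need simple routes of exactly 12 moves from 8 to 3 (Manhattan distance 2, so 5 moves are spent on a detour and 5 undoing it).
Enumerating: 8 12 16 15 14 10 9 5 1 2 6 7 3 | 8 12 16 15 14 13 9 5 1 2 6 7 3 | 8 12 16 15 14 13 9 10 6 5 1 2 3.
That gives 3 routes.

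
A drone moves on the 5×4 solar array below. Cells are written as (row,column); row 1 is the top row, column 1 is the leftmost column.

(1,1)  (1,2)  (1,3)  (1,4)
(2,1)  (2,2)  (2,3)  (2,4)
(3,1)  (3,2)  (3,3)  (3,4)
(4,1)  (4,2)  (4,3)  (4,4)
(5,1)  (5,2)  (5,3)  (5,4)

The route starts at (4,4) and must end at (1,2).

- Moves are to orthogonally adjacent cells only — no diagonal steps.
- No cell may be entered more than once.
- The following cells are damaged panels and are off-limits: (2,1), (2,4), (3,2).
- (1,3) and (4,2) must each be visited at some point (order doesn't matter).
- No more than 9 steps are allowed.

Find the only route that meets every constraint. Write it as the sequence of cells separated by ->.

(4,4) -> (5,4) -> (5,3) -> (5,2) -> (4,2) -> (4,3) -> (3,3) -> (2,3) -> (1,3) -> (1,2)

The budget equals the shortest possible length, so every move has to be on a shortest route through the required cells.
Route from (4,4): down to (5,4), 2× left (reaching (5,2)), up to (4,2), right to (4,3), 3× up (reaching (1,3)), left to (1,2) — 9 moves in all.
Check: all required cells visited; 9 ≤ 9 moves.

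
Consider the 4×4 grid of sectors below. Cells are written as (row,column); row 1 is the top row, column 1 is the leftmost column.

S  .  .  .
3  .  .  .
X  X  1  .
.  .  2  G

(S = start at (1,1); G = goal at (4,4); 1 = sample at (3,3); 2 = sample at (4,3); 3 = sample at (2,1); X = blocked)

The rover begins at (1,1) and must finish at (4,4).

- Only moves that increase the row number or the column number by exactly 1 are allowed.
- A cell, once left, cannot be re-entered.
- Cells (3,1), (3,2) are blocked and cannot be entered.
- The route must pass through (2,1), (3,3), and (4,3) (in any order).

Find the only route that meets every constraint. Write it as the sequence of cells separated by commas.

(1,1), (2,1), (2,2), (2,3), (3,3), (4,3), (4,4)

Moves only go right or down, so the column and row indices never decrease.
Route from (1,1): down 1 to (2,1), right 2 to (2,3), down 2 to (4,3), right 1 to (4,4) — 6 moves in all.
Check: all required cells visited.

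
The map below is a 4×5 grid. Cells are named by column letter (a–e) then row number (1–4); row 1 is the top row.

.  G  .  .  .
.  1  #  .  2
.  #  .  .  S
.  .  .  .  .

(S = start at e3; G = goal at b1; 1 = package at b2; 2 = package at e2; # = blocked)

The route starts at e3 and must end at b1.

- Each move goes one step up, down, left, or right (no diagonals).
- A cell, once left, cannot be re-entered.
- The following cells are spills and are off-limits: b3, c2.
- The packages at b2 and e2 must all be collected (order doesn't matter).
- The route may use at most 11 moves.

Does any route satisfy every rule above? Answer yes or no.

One route that works: e3 → e2 → d2 → d3 → d4 → c4 → b4 → a4 → a3 → a2 → b2 → b1.

yes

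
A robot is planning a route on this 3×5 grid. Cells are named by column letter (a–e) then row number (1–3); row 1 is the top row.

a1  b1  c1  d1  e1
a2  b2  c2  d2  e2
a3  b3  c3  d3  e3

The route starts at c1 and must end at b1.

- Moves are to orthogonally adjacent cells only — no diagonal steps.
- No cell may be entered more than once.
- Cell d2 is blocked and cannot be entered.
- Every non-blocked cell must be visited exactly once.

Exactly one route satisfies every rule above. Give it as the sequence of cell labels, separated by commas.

Need to visit all 14 open cells exactly once, starting at c1 and ending at b1.
Route from c1: 2× right (reaching e1), 2× down (reaching e3), 2× left (reaching c3), up to c2, left to b2, down to b3, left to a3, 2× up (reaching a1), right to b1 — 13 moves in all.
Check: all 14 open cells covered.

c1, d1, e1, e2, e3, d3, c3, c2, b2, b3, a3, a2, a1, b1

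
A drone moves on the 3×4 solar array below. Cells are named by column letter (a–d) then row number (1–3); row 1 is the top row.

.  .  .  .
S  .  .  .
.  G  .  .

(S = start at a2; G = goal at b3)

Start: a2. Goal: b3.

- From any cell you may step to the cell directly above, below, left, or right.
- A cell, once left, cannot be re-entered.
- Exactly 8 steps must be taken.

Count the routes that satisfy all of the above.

9

Need simple routes of exactly 8 moves from a2 to b3 (Manhattan distance 2, so 3 moves are spent on a detour and 3 undoing it).
Branch systematically from the start, pruning whenever the remaining move budget drops below the Manhattan distance to b3 or differs from it in parity. Grouping the completions by first move — via a1: 5; via b2: 4 (no valid completion starts via a3) — and summing: 5 + 4 = 9.
That gives 9 routes.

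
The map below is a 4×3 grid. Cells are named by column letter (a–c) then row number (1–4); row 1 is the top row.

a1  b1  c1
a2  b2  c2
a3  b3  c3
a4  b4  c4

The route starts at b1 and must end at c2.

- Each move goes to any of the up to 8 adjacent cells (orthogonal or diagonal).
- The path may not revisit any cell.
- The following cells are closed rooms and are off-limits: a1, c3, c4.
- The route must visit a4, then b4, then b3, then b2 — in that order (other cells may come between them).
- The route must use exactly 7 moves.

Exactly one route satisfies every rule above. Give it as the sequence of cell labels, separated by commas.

b1, a2, a3, a4, b4, b3, b2, c2

The waypoints must appear in the order a4, b4, b3, b2, with no cell reused.
Route from b1: down-left 1 to a2, down 2 to a4, right 1 to b4, up 2 to b2, right 1 to c2 — 7 moves in all.
Check: order respected (a4 at step 3, b4 at step 4, b3 at step 5, b2 at step 6); 7 moves as required.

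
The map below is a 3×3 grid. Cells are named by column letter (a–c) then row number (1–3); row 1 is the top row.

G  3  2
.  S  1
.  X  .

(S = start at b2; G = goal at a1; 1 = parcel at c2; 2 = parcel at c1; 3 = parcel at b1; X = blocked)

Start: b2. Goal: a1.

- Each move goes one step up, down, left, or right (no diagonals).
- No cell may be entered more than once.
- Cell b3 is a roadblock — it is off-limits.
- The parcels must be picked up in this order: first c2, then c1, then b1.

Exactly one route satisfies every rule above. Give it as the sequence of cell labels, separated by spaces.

The waypoints must appear in the order c2, c1, b1, with no cell reused.
Route from b2: right to c2, up to c1, 2× left (reaching a1) — 4 moves in all.
Check: order respected (1 at step 1, 2 at step 2, 3 at step 3).

b2 c2 c1 b1 a1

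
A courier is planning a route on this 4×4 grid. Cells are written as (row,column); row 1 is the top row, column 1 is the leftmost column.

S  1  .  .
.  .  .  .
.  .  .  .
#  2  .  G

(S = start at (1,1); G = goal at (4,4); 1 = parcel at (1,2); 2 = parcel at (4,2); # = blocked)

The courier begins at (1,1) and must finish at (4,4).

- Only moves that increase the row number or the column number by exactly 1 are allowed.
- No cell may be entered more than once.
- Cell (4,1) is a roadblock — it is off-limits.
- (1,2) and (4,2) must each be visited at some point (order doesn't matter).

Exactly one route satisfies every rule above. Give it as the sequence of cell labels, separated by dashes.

Moves only go right or down, so the column and row indices never decrease.
Route from (1,1): right to (1,2), 3× down (reaching (4,2)), 2× right (reaching (4,4)) — 6 moves in all.
Check: all required cells visited.

(1,1) - (1,2) - (2,2) - (3,2) - (4,2) - (4,3) - (4,4)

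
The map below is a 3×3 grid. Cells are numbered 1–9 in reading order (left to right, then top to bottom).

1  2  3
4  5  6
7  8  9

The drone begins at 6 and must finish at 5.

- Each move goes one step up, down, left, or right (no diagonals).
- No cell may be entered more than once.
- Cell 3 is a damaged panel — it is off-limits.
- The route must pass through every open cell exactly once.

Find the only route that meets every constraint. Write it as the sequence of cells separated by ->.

Need to visit all 8 open cells exactly once, starting at 6 and ending at 5.
Route from 6: down to 9, 2× left (reaching 7), 2× up (reaching 1), right to 2, down to 5 — 7 moves in all.
Check: all 8 open cells covered.

6 -> 9 -> 8 -> 7 -> 4 -> 1 -> 2 -> 5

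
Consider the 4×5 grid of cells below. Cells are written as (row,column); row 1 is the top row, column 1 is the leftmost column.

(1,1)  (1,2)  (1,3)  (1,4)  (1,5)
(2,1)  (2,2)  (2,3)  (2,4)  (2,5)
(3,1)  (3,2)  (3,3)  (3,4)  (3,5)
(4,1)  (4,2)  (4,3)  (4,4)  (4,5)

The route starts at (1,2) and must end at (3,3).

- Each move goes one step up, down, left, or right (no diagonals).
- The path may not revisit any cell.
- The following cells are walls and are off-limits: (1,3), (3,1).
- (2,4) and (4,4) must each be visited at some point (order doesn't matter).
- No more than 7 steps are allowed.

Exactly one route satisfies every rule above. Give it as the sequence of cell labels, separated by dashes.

The 7-move cap with required stops at (2,4), (4,4) leaves no slack for detours.
Route from (1,2): down to (2,2), 2× right (reaching (2,4)), 2× down (reaching (4,4)), left to (4,3), up to (3,3) — 7 moves in all.
Check: all required cells visited; 7 ≤ 7 moves.

(1,2) - (2,2) - (2,3) - (2,4) - (3,4) - (4,4) - (4,3) - (3,3)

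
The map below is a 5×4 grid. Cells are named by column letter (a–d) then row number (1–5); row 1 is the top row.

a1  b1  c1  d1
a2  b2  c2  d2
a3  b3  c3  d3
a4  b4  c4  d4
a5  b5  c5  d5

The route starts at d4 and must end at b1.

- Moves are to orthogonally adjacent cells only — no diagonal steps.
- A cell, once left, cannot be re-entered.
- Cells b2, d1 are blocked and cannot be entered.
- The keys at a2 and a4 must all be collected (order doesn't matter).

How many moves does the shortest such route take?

7

Any route passes through a2 and a4 in some order between d4 and b1. Summing Manhattan distances along each leg and taking the cheapest ordering (d4 → a4 → a2 → b1) gives a lower bound of 3 + 2 + 2 = 7 moves.
A route of 7 moves achieves this: d4 → c4 → b4 → a4 → a3 → a2 → a1 → b1.
Since 7 matches the lower bound, it is optimal.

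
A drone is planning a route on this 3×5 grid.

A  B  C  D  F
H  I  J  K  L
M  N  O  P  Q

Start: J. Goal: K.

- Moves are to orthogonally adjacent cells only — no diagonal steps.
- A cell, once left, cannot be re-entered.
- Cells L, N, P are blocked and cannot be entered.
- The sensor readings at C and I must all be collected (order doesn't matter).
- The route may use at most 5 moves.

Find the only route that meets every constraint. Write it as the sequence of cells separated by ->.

The budget equals the shortest possible length, so every move has to be on a shortest route through the required cells.
Route from J: left 1 to I, up 1 to B, right 2 to D, down 1 to K — 5 moves in all.
Check: all required cells visited; 5 ≤ 5 moves.

J -> I -> B -> C -> D -> K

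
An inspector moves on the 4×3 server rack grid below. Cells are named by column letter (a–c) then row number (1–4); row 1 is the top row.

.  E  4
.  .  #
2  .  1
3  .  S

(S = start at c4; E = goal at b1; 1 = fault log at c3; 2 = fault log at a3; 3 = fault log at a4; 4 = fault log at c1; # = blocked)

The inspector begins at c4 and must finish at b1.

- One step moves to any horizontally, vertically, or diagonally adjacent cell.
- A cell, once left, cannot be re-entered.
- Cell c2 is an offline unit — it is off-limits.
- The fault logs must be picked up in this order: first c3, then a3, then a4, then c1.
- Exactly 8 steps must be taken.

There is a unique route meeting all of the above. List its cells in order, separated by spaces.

c4 c3 b4 a3 a4 b3 b2 c1 b1

The waypoints must appear in the order c3, a3, a4, c1, with no cell reused.
Route from c4: up to c3, down-left to b4, up-left to a3, down to a4, up-right to b3, up to b2, up-right to c1, left to b1 — 8 moves in all.
Check: order respected (1 at step 1, 2 at step 3, 3 at step 4, 4 at step 7); 8 moves as required.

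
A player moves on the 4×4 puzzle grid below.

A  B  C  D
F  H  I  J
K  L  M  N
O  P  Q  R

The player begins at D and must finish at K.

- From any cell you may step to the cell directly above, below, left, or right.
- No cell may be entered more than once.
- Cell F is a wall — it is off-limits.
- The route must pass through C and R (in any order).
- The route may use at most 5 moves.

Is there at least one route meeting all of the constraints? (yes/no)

no

Even ignoring the no-revisit rule, getting from D to K, taking the cheapest ordering D → C → R → K needs at least 1 + 4 + 4 = 9 moves (Manhattan distance per leg), which exceeds the 5-move limit.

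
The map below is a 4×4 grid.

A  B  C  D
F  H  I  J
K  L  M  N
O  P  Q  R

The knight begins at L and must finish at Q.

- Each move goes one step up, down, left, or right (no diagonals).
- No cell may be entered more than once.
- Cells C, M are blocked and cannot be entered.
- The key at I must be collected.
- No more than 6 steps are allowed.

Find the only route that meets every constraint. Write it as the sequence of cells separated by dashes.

The budget equals the shortest possible length, so every move has to be on a shortest route through the required cells.
Route from L: up to H, 2× right (reaching J), 2× down (reaching R), left to Q — 6 moves in all.
Check: all required cells visited; 6 ≤ 6 moves.

L - H - I - J - N - R - Q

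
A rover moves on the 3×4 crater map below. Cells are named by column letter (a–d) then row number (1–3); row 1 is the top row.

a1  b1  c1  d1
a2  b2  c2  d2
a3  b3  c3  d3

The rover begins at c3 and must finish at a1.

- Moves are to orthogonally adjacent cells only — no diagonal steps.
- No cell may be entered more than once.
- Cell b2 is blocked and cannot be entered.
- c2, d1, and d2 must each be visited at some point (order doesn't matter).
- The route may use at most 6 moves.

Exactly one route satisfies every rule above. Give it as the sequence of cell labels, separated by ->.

Any route must reach c2, d1, and d2 and still end at a1 within 6 moves, so the order of the required stops is forced.
Route from c3: up 1 to c2, right 1 to d2, up 1 to d1, left 3 to a1 — 6 moves in all.
Check: all required cells visited; 6 ≤ 6 moves.

c3 -> c2 -> d2 -> d1 -> c1 -> b1 -> a1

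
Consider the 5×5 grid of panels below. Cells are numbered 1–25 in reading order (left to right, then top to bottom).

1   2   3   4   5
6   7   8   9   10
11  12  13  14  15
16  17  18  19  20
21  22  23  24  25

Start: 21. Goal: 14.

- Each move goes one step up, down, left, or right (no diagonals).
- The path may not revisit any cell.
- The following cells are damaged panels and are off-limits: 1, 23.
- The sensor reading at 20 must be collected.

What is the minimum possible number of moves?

Any route passes through 20 somewhere between 21 and 14. Summing Manhattan distances along the two legs (21 → 20 → 14) gives a lower bound of 5 + 2 = 7 moves.
A route of 7 moves achieves this: 21 → 16 → 17 → 18 → 19 → 20 → 15 → 14.
Since 7 matches the lower bound, it is optimal.

7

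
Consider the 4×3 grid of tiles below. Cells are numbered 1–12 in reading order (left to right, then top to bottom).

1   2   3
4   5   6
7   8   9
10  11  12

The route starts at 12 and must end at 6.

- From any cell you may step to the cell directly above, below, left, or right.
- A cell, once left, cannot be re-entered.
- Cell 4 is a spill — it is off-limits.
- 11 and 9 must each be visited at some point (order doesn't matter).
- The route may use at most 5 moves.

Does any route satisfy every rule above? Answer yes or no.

yes

One route that works: 12 → 11 → 8 → 9 → 6.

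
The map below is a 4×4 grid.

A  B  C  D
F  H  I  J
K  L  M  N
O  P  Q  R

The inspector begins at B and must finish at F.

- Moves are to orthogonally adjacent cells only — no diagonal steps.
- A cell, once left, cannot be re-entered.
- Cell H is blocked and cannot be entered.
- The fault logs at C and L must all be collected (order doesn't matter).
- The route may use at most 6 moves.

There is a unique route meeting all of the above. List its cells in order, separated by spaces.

B C I M L K F

Any route must reach C and L and still end at F within 6 moves, so the order of the required stops is forced.
Route from B: right to C, 2× down (reaching M), 2× left (reaching K), up to F — 6 moves in all.
Check: all required cells visited; 6 ≤ 6 moves.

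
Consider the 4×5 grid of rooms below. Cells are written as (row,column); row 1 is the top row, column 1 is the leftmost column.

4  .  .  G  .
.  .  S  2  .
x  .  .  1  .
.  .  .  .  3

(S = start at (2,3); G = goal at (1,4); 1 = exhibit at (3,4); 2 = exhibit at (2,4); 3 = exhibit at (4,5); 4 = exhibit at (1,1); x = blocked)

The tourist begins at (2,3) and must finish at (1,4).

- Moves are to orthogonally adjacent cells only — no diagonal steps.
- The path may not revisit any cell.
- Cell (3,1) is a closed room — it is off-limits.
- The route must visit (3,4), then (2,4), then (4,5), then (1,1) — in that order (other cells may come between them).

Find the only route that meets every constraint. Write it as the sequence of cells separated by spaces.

(2,3) (3,3) (3,4) (2,4) (2,5) (3,5) (4,5) (4,4) (4,3) (4,2) (3,2) (2,2) (2,1) (1,1) (1,2) (1,3) (1,4)

The waypoints must appear in the order (3,4), (2,4), (4,5), (1,1), with no cell reused.
Route from (2,3): down to (3,3), right to (3,4), up to (2,4), right to (2,5), 2× down (reaching (4,5)), 3× left (reaching (4,2)), 2× up (reaching (2,2)), left to (2,1), up to (1,1), 3× right (reaching (1,4)) — 16 moves in all.
Check: order respected (1 at step 2, 2 at step 3, 3 at step 6, 4 at step 13).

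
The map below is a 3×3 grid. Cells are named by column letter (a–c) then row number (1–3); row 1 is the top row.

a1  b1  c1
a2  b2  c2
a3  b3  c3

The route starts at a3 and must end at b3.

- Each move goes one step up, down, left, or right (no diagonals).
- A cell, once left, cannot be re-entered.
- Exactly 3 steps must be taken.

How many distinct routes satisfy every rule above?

Need simple routes of exactly 3 moves from a3 to b3 (Manhattan distance 1, so 1 moves are spent on a detour and 1 undoing it).
Enumerating: a3 a2 b2 b3.
That gives 1 route.

1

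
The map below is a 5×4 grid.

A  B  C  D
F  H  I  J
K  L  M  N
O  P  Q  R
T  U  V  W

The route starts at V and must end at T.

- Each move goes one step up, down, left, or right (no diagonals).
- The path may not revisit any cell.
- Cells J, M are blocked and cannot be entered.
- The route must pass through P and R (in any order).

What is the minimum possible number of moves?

6

Any route passes through P and R in some order between V and T. Summing Manhattan distances along each leg and taking the cheapest ordering (V → R → P → T) gives a lower bound of 2 + 2 + 2 = 6 moves.
A route of 6 moves achieves this: V → W → R → Q → P → U → T.
Since 6 matches the lower bound, it is optimal.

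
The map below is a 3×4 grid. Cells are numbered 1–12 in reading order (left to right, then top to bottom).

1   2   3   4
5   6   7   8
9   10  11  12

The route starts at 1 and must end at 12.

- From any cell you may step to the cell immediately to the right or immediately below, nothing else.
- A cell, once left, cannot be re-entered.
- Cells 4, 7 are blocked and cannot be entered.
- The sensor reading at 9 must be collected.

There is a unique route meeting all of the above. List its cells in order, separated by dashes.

Moves only go right or down, so the column and row indices never decrease.
Route from 1: 2× down (reaching 9), 3× right (reaching 12) — 5 moves in all.
Check: all required cells visited.

1 - 5 - 9 - 10 - 11 - 12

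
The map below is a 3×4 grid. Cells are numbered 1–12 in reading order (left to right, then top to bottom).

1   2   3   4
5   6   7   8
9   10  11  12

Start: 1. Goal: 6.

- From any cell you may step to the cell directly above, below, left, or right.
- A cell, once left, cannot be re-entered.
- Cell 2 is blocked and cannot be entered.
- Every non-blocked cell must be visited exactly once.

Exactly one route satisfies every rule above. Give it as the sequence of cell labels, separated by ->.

Need to visit all 11 open cells exactly once, starting at 1 and ending at 6.
Route from 1: 2× down (reaching 9), 3× right (reaching 12), 2× up (reaching 4), left to 3, down to 7, left to 6 — 10 moves in all.
Check: all 11 open cells covered.

1 -> 5 -> 9 -> 10 -> 11 -> 12 -> 8 -> 4 -> 3 -> 7 -> 6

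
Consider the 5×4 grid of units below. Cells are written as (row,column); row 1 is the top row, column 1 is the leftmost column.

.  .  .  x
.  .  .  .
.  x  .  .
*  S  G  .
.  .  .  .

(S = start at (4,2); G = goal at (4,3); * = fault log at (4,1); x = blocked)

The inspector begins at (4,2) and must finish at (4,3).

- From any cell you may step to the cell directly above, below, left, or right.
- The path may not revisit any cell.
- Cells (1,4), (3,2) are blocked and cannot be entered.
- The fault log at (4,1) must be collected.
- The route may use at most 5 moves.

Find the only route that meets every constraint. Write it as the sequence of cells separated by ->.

The budget equals the shortest possible length, so every move has to be on a shortest route through the required cells.
Route from (4,2): left to (4,1), down to (5,1), 2× right (reaching (5,3)), up to (4,3) — 5 moves in all.
Check: all required cells visited; 5 ≤ 5 moves.

(4,2) -> (4,1) -> (5,1) -> (5,2) -> (5,3) -> (4,3)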